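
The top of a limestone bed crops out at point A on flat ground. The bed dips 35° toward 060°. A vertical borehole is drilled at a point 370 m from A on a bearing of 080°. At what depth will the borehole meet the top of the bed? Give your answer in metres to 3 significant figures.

The hole lies 20° from the dip direction, so the down-dip offset is 370 × cos 20° = 347.69 m.
Depth = down-dip offset × tan(dip) = 347.69 × tan 35° = 347.69 × 0.7002
Depth = 243.45 m

243 m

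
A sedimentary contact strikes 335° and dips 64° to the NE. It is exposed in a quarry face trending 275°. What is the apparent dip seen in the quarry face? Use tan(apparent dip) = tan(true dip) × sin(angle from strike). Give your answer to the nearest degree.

61°

The section lies 60° from the strike.
tan(apparent dip) = tan 64° · sin 60° = 1.7756
apparent dip = arctan 1.7756 = 60.61°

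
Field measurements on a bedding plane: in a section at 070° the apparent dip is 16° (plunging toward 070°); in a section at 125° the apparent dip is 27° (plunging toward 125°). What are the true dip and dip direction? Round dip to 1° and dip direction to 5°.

true dip 27°, dip direction 125°

The two traces are lines in the plane: v₁ = (sin 70°·cos 16°, cos 70°·cos 16°, −sin 16°), v₂ = (sin 125°·cos 27°, cos 125°·cos 27°, −sin 27°).
The plane normal is n = v₁ × v₂ ∝ (0.290, -0.209, 0.702).
Dip δ = arctan(|n_h|/n_z) = arctan(0.358/0.702) = 27.0°.
The horizontal component of n points toward azimuth atan2(n_x, n_y) = 126°, the dip direction.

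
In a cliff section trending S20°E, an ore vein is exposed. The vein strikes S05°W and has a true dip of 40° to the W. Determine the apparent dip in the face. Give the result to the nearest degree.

20°

Angle between strike (S05°W) and section (S20°E): β = 25°.
tan α = tan 40° × sin 25° = 0.8391 × 0.4226 = 0.3546
apparent dip = arctan 0.3546 = 19.53°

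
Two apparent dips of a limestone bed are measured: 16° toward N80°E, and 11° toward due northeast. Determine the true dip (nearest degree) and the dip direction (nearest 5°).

Each apparent-dip line lies in the plane. As unit vectors (x east, y north, z up), v₁ plunges 16°→N80°E and v₂ plunges 11°→due northeast.
The plane normal is n = v₁ × v₂ ∝ (0.159, -0.011, 0.541).
tan δ = √(n_x²+n_y²)/n_z = 0.160/0.541, so δ = 16.5°.
Dip direction = atan2(0.159, -0.011) = 94° (azimuth of n's horizontal projection).

true dip 16°, dip direction 095°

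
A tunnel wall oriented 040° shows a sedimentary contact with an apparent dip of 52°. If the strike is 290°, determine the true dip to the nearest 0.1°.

The section is 70° from the strike.
tan(true dip) = tan 52° / sin 70° = 1.3621
true dip = arctan 1.3621 = 53.72°

53.7°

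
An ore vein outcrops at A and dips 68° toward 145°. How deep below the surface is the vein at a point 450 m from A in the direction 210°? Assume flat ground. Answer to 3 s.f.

The hole lies 65° from the dip direction, so the down-dip offset is 450 × cos 65° = 190.18 m.
Depth = down-dip offset × tan(dip) = 190.18 × tan 68° = 190.18 × 2.4751
Depth = 470.71 m

471 m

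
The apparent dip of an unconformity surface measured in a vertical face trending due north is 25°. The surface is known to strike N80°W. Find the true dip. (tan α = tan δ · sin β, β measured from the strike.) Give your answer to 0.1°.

25.3°

β = acute angle between strike N80°W and section due north = 80°.
tan(true dip) = tan 25° / sin 80° = 0.4735
true dip = arctan 0.4735 = 25.34°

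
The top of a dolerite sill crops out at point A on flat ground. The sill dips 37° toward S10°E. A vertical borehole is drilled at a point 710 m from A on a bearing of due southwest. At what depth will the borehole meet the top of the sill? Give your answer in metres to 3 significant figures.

307 m

The hole lies 55° from the dip direction, so the down-dip offset is 710 × cos 55° = 407.24 m.
Depth = down-dip offset × tan(dip) = 407.24 × tan 37° = 407.24 × 0.7536
Depth = 306.88 m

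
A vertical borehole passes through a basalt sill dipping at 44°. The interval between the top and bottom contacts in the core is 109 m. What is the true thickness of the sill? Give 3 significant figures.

True thickness t = h · cos(dip) = 109 × cos 44°
t = 109 × 0.7193 = 78.408 m

78.4 m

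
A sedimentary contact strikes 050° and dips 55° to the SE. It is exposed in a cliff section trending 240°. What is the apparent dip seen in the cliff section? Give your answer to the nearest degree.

14°

The section lies 10° from the strike.
tan(apparent dip) = tan 55° · sin 10° = 0.2480
α = arctan(0.2480) = 13.93°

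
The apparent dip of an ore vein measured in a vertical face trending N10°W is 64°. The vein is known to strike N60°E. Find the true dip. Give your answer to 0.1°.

β = acute angle between strike N60°E and section N10°W = 70°.
tan(true dip) = tan 64° / sin 70° = 2.1819
true dip = arctan 2.1819 = 65.38°

65.4°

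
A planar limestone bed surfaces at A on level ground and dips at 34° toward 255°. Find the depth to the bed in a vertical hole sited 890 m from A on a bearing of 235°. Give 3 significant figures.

564 m

The hole lies 20° from the dip direction, so the down-dip offset is 890 × cos 20° = 836.33 m.
Depth = down-dip offset × tan(dip) = 836.33 × tan 34° = 836.33 × 0.6745
Depth = 564.11 m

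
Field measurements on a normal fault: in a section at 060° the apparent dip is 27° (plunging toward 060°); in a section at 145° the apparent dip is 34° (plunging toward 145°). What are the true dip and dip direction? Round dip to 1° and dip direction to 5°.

Each apparent-dip line lies in the plane. As unit vectors (x east, y north, z up), v₁ plunges 27°→060° and v₂ plunges 34°→145°.
n = v₁ × v₂ = (0.557, -0.216, 0.736) (taken with n_z > 0).
tan δ = √(n_x²+n_y²)/n_z = 0.598/0.736, so δ = 39.1°.
The horizontal component of n points toward azimuth atan2(n_x, n_y) = 111°, the dip direction.

true dip 39°, dip direction 110°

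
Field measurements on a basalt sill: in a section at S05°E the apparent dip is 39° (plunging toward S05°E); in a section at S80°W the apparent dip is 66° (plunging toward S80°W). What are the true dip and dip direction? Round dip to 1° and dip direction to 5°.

true dip 67°, dip direction 245°

Represent each trace as a vector plunging at its apparent dip toward its trend (east-north-up frame): v₁ = (0.068, -0.774, -0.629), v₂ = (-0.401, -0.071, -0.914).
n = v₁ × v₂ = (-0.663, -0.314, 0.315) (taken with n_z > 0).
True dip = arccos(n_z / |n|) = arccos(0.3945) = 66.8°.
Dip direction = azimuth of (n_x, n_y) = atan2(-0.663, -0.314) = 245°.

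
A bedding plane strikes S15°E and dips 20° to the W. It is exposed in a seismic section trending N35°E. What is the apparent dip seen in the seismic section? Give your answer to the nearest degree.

The strike is S15°E and the section trends N35°E; the acute angle between them is β = 50°.
tan α = tan 20° × sin 50° = 0.3640 × 0.7660 = 0.2788
α = arctan(0.2788) = 15.58°

16°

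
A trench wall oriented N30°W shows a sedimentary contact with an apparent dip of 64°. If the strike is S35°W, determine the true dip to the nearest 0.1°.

66.2°

β = acute angle between strike S35°W and section N30°W = 65°.
tan δ = tan α / sin β = tan 64° / sin 65° = 2.0503 / 0.9063 = 2.2623
true dip = arctan 2.2623 = 66.15°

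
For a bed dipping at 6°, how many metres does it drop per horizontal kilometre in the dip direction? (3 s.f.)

drop per km = 1000 × tan 6° = 1000 × 0.1051

105 m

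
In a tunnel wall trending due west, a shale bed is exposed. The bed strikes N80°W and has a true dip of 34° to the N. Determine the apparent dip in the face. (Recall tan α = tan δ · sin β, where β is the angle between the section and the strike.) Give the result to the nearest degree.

The strike is N80°W and the section trends due west; the acute angle between them is β = 10°.
tan α = tan 34° × sin 10° = 0.6745 × 0.1736 = 0.1171
apparent dip = arctan 0.1171 = 6.68°

7°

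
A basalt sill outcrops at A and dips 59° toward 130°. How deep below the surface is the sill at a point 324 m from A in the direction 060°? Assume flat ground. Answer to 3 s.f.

184 m

The hole lies 70° from the dip direction, so the down-dip offset is 324 × cos 70° = 110.81 m.
Depth = down-dip offset × tan(dip) = 110.81 × tan 59° = 110.81 × 1.6643
Depth = 184.43 m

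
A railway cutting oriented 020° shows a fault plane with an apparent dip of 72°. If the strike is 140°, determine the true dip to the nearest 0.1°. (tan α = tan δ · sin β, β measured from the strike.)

74.3°

β = acute angle between strike 140° and section 020° = 60°.
tan(true dip) = tan 72° / sin 60° = 3.5538
δ = arctan(3.5538) = 74.28°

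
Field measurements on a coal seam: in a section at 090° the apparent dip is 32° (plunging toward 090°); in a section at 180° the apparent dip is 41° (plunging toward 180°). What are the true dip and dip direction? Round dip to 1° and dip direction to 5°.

The two traces are lines in the plane: v₁ = (sin 90°·cos 32°, cos 90°·cos 32°, −sin 32°), v₂ = (sin 180°·cos 41°, cos 180°·cos 41°, −sin 41°).
The plane normal is n = v₁ × v₂ ∝ (0.400, -0.556, 0.640).
tan δ = √(n_x²+n_y²)/n_z = 0.685/0.640, so δ = 47.0°.
Dip direction = atan2(0.400, -0.556) = 144° (azimuth of n's horizontal projection).

true dip 47°, dip direction 145°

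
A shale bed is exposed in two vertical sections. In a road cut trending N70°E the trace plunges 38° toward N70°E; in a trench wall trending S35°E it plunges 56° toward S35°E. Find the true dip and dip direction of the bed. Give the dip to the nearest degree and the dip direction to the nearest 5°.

true dip 57°, dip direction 130°

Represent each trace as a vector plunging at its apparent dip toward its trend (east-north-up frame): v₁ = (0.740, 0.270, -0.616), v₂ = (0.321, -0.458, -0.829).
n = v₁ × v₂ = (0.505, -0.416, 0.426) (taken with n_z > 0).
Dip δ = arctan(|n_h|/n_z) = arctan(0.655/0.426) = 57.0°.
Dip direction = atan2(0.505, -0.416) = 129° (azimuth of n's horizontal projection).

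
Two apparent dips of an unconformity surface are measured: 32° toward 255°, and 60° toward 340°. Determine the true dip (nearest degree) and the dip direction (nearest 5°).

The two traces are lines in the plane: v₁ = (sin 255°·cos 32°, cos 255°·cos 32°, −sin 32°), v₂ = (sin 340°·cos 60°, cos 340°·cos 60°, −sin 60°).
n = v₁ × v₂ = (-0.439, 0.619, 0.422) (taken with n_z > 0).
tan δ = √(n_x²+n_y²)/n_z = 0.759/0.422, so δ = 60.9°.
Dip direction = azimuth of (n_x, n_y) = atan2(-0.439, 0.619) = 325°.

true dip 61°, dip direction 325°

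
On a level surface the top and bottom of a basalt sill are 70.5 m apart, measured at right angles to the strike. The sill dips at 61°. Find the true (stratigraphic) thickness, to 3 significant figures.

61.7 m

True thickness t = w · sin(dip) = 70.5 × sin 61°
t = 70.5 × 0.8746 = 61.661 m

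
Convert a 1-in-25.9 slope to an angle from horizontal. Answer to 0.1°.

2.2°

tan θ = 1/25.9 = 0.0386
θ = arctan(0.0386) = 2.21°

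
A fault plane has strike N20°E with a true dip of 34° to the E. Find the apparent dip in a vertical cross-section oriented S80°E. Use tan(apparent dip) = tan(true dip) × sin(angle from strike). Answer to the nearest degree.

34°

Angle between strike (N20°E) and section (S80°E): β = 80°.
tan(apparent dip) = tan 34° · sin 80° = 0.6643
α = arctan(0.6643) = 33.59°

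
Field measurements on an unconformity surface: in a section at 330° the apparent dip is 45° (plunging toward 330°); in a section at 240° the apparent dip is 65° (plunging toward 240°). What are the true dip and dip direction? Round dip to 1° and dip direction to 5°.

Represent each trace as a vector plunging at its apparent dip toward its trend (east-north-up frame): v₁ = (-0.354, 0.612, -0.707), v₂ = (-0.366, -0.211, -0.906).
n = v₁ × v₂ = (-0.704, -0.062, 0.299) (taken with n_z > 0).
Dip δ = arctan(|n_h|/n_z) = arctan(0.707/0.299) = 67.1°.
Dip direction = azimuth of (n_x, n_y) = atan2(-0.704, -0.062) = 265°.

true dip 67°, dip direction 265°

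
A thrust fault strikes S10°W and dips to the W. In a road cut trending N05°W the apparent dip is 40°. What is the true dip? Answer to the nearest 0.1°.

72.9°

β = acute angle between strike S10°W and section N05°W = 15°.
tan(true dip) = tan 40° / sin 15° = 3.2420
δ = arctan(3.2420) = 72.86°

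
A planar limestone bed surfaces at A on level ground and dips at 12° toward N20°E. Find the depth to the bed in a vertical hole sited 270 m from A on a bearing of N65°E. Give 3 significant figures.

40.6 m

The hole lies 45° from the dip direction, so the down-dip offset is 270 × cos 45° = 190.92 m.
Depth = down-dip offset × tan(dip) = 190.92 × tan 12° = 190.92 × 0.2126
Depth = 40.58 m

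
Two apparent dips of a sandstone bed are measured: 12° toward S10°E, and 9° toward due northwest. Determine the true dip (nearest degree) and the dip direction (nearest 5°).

Represent each trace as a vector plunging at its apparent dip toward its trend (east-north-up frame): v₁ = (0.170, -0.963, -0.208), v₂ = (-0.698, 0.698, -0.156).
Cross product v₁ × v₂ gives the pole to the plane: n ∝ (-0.296, -0.172, 0.554).
Dip δ = arctan(|n_h|/n_z) = arctan(0.342/0.554) = 31.7°.
The horizontal component of n points toward azimuth atan2(n_x, n_y) = 240°, the dip direction.

true dip 32°, dip direction 240°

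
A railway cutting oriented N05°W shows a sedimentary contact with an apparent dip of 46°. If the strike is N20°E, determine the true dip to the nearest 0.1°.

67.8°

β = acute angle between strike N20°E and section N05°W = 25°.
tan(true dip) = tan 46° / sin 25° = 2.4503
true dip = arctan 2.4503 = 67.80°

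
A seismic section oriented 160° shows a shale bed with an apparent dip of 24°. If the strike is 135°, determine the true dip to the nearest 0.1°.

β = acute angle between strike 135° and section 160° = 25°.
tan(true dip) = tan 24° / sin 25° = 1.0535
true dip = arctan 1.0535 = 46.49°

46.5°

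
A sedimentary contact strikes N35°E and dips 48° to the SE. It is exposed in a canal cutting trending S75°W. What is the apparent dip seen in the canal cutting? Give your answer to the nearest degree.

The strike is N35°E and the section trends S75°W; the acute angle between them is β = 40°.
tan(apparent dip) = tan 48° · sin 40° = 0.7139
α = arctan(0.7139) = 35.52°

36°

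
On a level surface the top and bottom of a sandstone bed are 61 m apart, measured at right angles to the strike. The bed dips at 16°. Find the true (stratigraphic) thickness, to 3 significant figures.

16.8 m

True thickness t = w · sin(dip) = 61 × sin 16°
t = 61 × 0.2756 = 16.814 m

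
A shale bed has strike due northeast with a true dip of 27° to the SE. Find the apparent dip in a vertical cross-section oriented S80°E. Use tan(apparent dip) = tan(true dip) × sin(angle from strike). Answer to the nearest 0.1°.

22.7°

The strike is due northeast and the section trends S80°E; the acute angle between them is β = 55°.
tan(apparent dip) = tan 27° · sin 55° = 0.4174
apparent dip = arctan 0.4174 = 22.65°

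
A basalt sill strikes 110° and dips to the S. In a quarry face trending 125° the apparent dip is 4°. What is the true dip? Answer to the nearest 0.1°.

15.1°

The section is 15° from the strike.
tan(true dip) = tan 4° / sin 15° = 0.2702
δ = arctan(0.2702) = 15.12°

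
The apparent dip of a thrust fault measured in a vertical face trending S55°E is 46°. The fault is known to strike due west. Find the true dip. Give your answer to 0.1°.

β = acute angle between strike due west and section S55°E = 35°.
tan(true dip) = tan 46° / sin 35° = 1.8054
δ = arctan(1.8054) = 61.02°

61.0°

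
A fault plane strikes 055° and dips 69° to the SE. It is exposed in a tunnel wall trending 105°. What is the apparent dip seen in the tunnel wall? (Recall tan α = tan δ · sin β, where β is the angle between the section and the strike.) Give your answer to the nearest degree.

Angle between strike (055°) and section (105°): β = 50°.
tan(apparent dip) = tan 69° · sin 50° = 1.9956
apparent dip = arctan 1.9956 = 63.38°

63°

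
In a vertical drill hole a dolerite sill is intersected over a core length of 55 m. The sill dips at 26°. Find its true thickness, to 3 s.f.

True thickness t = h · cos(dip) = 55 × cos 26°
t = 55 × 0.8988 = 49.434 m

49.4 m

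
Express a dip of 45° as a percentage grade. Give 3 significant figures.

100%

grade % = 100 × tan 45° = 100 × 1.0000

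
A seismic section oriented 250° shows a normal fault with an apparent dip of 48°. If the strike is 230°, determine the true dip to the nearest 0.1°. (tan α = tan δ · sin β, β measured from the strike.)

β = acute angle between strike 230° and section 250° = 20°.
tan(true dip) = tan 48° / sin 20° = 3.2472
true dip = arctan 3.2472 = 72.88°

72.9°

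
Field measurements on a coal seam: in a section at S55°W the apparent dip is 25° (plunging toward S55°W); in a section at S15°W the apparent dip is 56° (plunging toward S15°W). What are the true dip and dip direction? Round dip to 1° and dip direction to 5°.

true dip 61°, dip direction 160°

Represent each trace as a vector plunging at its apparent dip toward its trend (east-north-up frame): v₁ = (-0.742, -0.520, -0.423), v₂ = (-0.145, -0.540, -0.829).
The plane normal is n = v₁ × v₂ ∝ (0.203, -0.554, 0.326).
Dip δ = arctan(|n_h|/n_z) = arctan(0.590/0.326) = 61.1°.
The horizontal component of n points toward azimuth atan2(n_x, n_y) = 160°, the dip direction.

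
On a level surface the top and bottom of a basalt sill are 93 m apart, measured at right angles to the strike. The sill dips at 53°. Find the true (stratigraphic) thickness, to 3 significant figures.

74.3 m

True thickness t = w · sin(dip) = 93 × sin 53°
t = 93 × 0.7986 = 74.273 m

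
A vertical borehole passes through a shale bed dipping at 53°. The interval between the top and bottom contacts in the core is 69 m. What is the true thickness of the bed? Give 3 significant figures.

True thickness t = h · cos(dip) = 69 × cos 53°
t = 69 × 0.6018 = 41.525 m

41.5 m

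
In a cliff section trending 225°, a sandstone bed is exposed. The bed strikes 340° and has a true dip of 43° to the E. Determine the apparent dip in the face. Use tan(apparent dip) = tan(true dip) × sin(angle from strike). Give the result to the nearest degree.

Angle between strike (340°) and section (225°): β = 65°.
tan(apparent dip) = tan 43° · sin 65° = 0.8451
apparent dip = arctan 0.8451 = 40.20°

40°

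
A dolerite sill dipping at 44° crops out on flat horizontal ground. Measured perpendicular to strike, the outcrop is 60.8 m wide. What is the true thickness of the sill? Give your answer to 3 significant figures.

True thickness t = w · sin(dip) = 60.8 × sin 44°
t = 60.8 × 0.6947 = 42.235 m

42.2 m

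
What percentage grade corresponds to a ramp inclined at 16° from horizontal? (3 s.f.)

28.7%

grade % = 100 × tan 16° = 100 × 0.2867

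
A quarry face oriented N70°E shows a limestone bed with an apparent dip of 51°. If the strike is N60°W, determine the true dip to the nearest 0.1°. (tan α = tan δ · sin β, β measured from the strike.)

58.2°

β = acute angle between strike N60°W and section N70°E = 50°.
tan(true dip) = tan 51° / sin 50° = 1.6120
true dip = arctan 1.6120 = 58.19°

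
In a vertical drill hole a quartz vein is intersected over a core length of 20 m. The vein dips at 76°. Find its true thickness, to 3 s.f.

4.84 m

True thickness t = h · cos(dip) = 20 × cos 76°
t = 20 × 0.2419 = 4.838 m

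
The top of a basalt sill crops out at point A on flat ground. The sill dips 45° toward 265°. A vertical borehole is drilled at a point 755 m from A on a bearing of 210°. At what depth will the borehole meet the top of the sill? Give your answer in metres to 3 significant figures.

433 m

The hole lies 55° from the dip direction, so the down-dip offset is 755 × cos 55° = 433.05 m.
Depth = down-dip offset × tan(dip) = 433.05 × tan 45° = 433.05 × 1.0000
Depth = 433.05 m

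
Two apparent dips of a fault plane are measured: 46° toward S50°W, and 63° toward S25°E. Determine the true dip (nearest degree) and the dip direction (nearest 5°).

Each apparent-dip line lies in the plane. As unit vectors (x east, y north, z up), v₁ plunges 46°→S50°W and v₂ plunges 63°→S25°E.
Cross product v₁ × v₂ gives the pole to the plane: n ∝ (0.102, -0.612, 0.305).
tan δ = √(n_x²+n_y²)/n_z = 0.621/0.305, so δ = 63.9°.
Dip direction = atan2(0.102, -0.612) = 171° (azimuth of n's horizontal projection).

true dip 64°, dip direction 170°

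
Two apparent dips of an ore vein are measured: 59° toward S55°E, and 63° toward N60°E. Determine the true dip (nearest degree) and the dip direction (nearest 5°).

true dip 65°, dip direction 085°

The two traces are lines in the plane: v₁ = (sin 125°·cos 59°, cos 125°·cos 59°, −sin 59°), v₂ = (sin 60°·cos 63°, cos 60°·cos 63°, −sin 63°).
The plane normal is n = v₁ × v₂ ∝ (0.458, 0.039, 0.212).
True dip = arccos(n_z / |n|) = arccos(0.4188) = 65.2°.
The horizontal component of n points toward azimuth atan2(n_x, n_y) = 85°, the dip direction.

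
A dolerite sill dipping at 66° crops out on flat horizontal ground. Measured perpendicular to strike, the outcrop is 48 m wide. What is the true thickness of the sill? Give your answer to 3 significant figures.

True thickness t = w · sin(dip) = 48 × sin 66°
t = 48 × 0.9135 = 43.850 m

43.9 m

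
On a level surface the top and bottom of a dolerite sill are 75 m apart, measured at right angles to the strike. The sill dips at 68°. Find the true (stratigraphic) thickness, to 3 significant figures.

69.5 m

True thickness t = w · sin(dip) = 75 × sin 68°
t = 75 × 0.9272 = 69.539 m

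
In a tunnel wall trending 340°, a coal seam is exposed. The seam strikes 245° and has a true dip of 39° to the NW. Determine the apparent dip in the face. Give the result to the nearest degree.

39°

Angle between strike (245°) and section (340°): β = 85°.
tan(apparent dip) = tan 39° · sin 85° = 0.8067
apparent dip = arctan 0.8067 = 38.89°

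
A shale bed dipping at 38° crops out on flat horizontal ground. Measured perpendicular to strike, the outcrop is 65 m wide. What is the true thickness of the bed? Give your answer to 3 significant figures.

40.0 m

True thickness t = w · sin(dip) = 65 × sin 38°
t = 65 × 0.6157 = 40.018 m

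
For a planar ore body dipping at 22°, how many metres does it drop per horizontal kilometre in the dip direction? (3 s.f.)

drop per km = 1000 × tan 22° = 1000 × 0.4040

404 m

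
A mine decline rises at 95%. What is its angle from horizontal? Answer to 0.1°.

tan θ = 95/100 = 0.9500
θ = arctan(0.9500) = 43.53°

43.5°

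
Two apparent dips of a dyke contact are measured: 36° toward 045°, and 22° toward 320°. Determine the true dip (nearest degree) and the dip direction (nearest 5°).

true dip 39°, dip direction 020°

The two traces are lines in the plane: v₁ = (sin 45°·cos 36°, cos 45°·cos 36°, −sin 36°), v₂ = (sin 320°·cos 22°, cos 320°·cos 22°, −sin 22°).
n = v₁ × v₂ = (0.203, 0.565, 0.747) (taken with n_z > 0).
True dip = arccos(n_z / |n|) = arccos(0.7797) = 38.8°.
The horizontal component of n points toward azimuth atan2(n_x, n_y) = 20°, the dip direction.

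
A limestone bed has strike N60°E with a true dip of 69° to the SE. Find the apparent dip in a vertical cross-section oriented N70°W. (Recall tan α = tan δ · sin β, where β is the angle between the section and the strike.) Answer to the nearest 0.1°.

The strike is N60°E and the section trends N70°W; the acute angle between them is β = 50°.
tan(apparent dip) = tan 69° · sin 50° = 1.9956
apparent dip = arctan 1.9956 = 63.38°

63.4°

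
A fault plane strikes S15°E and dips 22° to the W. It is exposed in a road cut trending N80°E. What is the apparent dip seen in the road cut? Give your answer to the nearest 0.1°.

The strike is S15°E and the section trends N80°E; the acute angle between them is β = 85°.
tan(apparent dip) = tan 22° · sin 85° = 0.4025
α = arctan(0.4025) = 21.92°

21.9°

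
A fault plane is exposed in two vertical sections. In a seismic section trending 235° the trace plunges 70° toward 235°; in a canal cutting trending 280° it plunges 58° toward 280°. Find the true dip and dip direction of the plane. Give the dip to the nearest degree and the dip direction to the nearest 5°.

true dip 70°, dip direction 225°

Each apparent-dip line lies in the plane. As unit vectors (x east, y north, z up), v₁ plunges 70°→235° and v₂ plunges 58°→280°.
n = v₁ × v₂ = (-0.253, -0.253, 0.128) (taken with n_z > 0).
True dip = arccos(n_z / |n|) = arccos(0.3374) = 70.3°.
Dip direction = azimuth of (n_x, n_y) = atan2(-0.253, -0.253) = 225°.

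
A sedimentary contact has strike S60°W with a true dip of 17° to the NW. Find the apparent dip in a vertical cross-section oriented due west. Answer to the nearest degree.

The section lies 30° from the strike.
tan α = tan 17° × sin 30° = 0.3057 × 0.5000 = 0.1529
α = arctan(0.1529) = 8.69°

9°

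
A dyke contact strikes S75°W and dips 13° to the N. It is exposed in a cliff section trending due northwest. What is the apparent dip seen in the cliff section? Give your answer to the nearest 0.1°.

Angle between strike (S75°W) and section (due northwest): β = 60°.
tan(apparent dip) = tan 13° · sin 60° = 0.1999
apparent dip = arctan 0.1999 = 11.31°

11.3°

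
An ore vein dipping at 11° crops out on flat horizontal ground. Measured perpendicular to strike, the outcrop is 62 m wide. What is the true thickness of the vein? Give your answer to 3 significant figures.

True thickness t = w · sin(dip) = 62 × sin 11°
t = 62 × 0.1908 = 11.830 m

11.8 m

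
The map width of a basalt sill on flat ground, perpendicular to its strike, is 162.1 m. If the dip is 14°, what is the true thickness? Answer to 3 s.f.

True thickness t = w · sin(dip) = 162.1 × sin 14°
t = 162.1 × 0.2419 = 39.216 m

39.2 m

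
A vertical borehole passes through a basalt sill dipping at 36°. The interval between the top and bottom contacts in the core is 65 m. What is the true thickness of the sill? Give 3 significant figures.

52.6 m

True thickness t = h · cos(dip) = 65 × cos 36°
t = 65 × 0.8090 = 52.586 m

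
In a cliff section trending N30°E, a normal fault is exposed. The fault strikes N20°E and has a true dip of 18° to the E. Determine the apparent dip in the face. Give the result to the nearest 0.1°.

The strike is N20°E and the section trends N30°E; the acute angle between them is β = 10°.
tan(apparent dip) = tan 18° · sin 10° = 0.0564
apparent dip = arctan 0.0564 = 3.23°

3.2°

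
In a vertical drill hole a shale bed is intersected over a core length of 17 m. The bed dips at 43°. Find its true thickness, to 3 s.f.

True thickness t = h · cos(dip) = 17 × cos 43°
t = 17 × 0.7314 = 12.433 m

12.4 m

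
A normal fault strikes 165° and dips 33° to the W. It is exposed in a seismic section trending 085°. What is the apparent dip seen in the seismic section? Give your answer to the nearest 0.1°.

Angle between strike (165°) and section (085°): β = 80°.
tan α = tan 33° × sin 80° = 0.6494 × 0.9848 = 0.6395
α = arctan(0.6395) = 32.60°

32.6°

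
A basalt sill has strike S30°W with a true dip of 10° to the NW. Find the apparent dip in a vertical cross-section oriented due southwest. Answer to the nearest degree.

3°

The strike is S30°W and the section trends due southwest; the acute angle between them is β = 15°.
tan α = tan 10° × sin 15° = 0.1763 × 0.2588 = 0.0456
α = arctan(0.0456) = 2.61°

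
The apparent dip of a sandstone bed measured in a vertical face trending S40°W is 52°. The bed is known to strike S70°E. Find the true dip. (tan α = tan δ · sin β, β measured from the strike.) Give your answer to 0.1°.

β = acute angle between strike S70°E and section S40°W = 70°.
tan(true dip) = tan 52° / sin 70° = 1.3621
true dip = arctan 1.3621 = 53.72°

53.7°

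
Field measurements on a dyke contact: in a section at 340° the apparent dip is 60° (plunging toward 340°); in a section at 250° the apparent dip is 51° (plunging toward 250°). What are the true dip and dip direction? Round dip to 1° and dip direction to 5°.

The two traces are lines in the plane: v₁ = (sin 340°·cos 60°, cos 340°·cos 60°, −sin 60°), v₂ = (sin 250°·cos 51°, cos 250°·cos 51°, −sin 51°).
The plane normal is n = v₁ × v₂ ∝ (-0.552, 0.379, 0.315).
True dip = arccos(n_z / |n|) = arccos(0.4254) = 64.8°.
Dip direction = atan2(-0.552, 0.379) = 305° (azimuth of n's horizontal projection).

true dip 65°, dip direction 305°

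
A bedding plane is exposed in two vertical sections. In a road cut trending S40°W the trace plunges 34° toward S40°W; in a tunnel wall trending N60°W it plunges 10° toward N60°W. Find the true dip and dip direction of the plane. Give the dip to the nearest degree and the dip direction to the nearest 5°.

The two traces are lines in the plane: v₁ = (sin 220°·cos 34°, cos 220°·cos 34°, −sin 34°), v₂ = (sin 300°·cos 10°, cos 300°·cos 10°, −sin 10°).
Cross product v₁ × v₂ gives the pole to the plane: n ∝ (-0.386, -0.384, 0.804).
Dip δ = arctan(|n_h|/n_z) = arctan(0.544/0.804) = 34.1°.
Dip direction = azimuth of (n_x, n_y) = atan2(-0.386, -0.384) = 225°.

true dip 34°, dip direction 225°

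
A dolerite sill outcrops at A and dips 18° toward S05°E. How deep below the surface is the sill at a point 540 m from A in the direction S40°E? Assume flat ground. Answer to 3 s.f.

144 m

The hole lies 35° from the dip direction, so the down-dip offset is 540 × cos 35° = 442.34 m.
Depth = down-dip offset × tan(dip) = 442.34 × tan 18° = 442.34 × 0.3249
Depth = 143.73 m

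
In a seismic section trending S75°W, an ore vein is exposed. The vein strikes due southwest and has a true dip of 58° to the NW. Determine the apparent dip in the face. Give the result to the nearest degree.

The section lies 30° from the strike.
tan(apparent dip) = tan 58° · sin 30° = 0.8002
α = arctan(0.8002) = 38.67°

39°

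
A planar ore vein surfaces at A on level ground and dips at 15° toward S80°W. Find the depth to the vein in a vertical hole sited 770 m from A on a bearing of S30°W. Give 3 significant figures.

The hole lies 50° from the dip direction, so the down-dip offset is 770 × cos 50° = 494.95 m.
Depth = down-dip offset × tan(dip) = 494.95 × tan 15° = 494.95 × 0.2679
Depth = 132.62 m

133 m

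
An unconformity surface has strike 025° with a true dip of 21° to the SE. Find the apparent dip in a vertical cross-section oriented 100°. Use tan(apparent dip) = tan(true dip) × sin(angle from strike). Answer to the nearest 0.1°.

20.3°

The section lies 75° from the strike.
tan(apparent dip) = tan 21° · sin 75° = 0.3708
α = arctan(0.3708) = 20.34°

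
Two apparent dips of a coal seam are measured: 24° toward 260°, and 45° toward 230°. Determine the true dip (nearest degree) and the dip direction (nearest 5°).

The two traces are lines in the plane: v₁ = (sin 260°·cos 24°, cos 260°·cos 24°, −sin 24°), v₂ = (sin 230°·cos 45°, cos 230°·cos 45°, −sin 45°).
The plane normal is n = v₁ × v₂ ∝ (-0.073, -0.416, 0.323).
tan δ = √(n_x²+n_y²)/n_z = 0.422/0.323, so δ = 52.6°.
Dip direction = azimuth of (n_x, n_y) = atan2(-0.073, -0.416) = 190°.

true dip 53°, dip direction 190°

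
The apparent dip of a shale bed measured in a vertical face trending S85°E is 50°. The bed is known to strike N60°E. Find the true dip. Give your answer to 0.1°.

64.3°

β = acute angle between strike N60°E and section S85°E = 35°.
tan δ = tan α / sin β = tan 50° / sin 35° = 1.1918 / 0.5736 = 2.0778
true dip = arctan 2.0778 = 64.30°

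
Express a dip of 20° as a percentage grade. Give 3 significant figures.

36.4%

grade % = 100 × tan 20° = 100 × 0.3640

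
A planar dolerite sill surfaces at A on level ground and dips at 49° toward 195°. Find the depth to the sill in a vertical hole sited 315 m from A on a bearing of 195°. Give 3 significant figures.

362 m

The hole is directly down-dip from the outcrop, so the down-dip offset is 315 m.
Depth = down-dip offset × tan(dip) = 315.00 × tan 49° = 315.00 × 1.1504
Depth = 362.37 m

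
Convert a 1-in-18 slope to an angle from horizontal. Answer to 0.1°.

tan θ = 1/18 = 0.0556
θ = arctan(0.0556) = 3.18°

3.2°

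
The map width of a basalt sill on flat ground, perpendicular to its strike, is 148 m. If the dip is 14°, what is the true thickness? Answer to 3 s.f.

35.8 m

True thickness t = w · sin(dip) = 148 × sin 14°
t = 148 × 0.2419 = 35.804 m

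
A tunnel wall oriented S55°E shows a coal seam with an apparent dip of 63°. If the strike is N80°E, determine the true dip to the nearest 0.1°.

70.2°

The section is 45° from the strike.
tan(true dip) = tan 63° / sin 45° = 2.7756
δ = arctan(2.7756) = 70.19°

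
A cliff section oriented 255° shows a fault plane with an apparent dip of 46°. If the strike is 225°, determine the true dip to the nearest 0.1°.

64.2°

The section is 30° from the strike.
tan δ = tan α / sin β = tan 46° / sin 30° = 1.0355 / 0.5000 = 2.0711
true dip = arctan 2.0711 = 64.23°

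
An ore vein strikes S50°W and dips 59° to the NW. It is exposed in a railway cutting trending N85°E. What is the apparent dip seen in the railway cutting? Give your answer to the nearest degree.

The section lies 35° from the strike.
tan α = tan 59° × sin 35° = 1.6643 × 0.5736 = 0.9546
α = arctan(0.9546) = 43.67°

44°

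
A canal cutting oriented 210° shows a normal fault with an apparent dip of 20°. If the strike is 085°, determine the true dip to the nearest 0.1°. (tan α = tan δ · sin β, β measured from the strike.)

The section is 55° from the strike.
tan δ = tan α / sin β = tan 20° / sin 55° = 0.3640 / 0.8192 = 0.4443
δ = arctan(0.4443) = 23.96°

24.0°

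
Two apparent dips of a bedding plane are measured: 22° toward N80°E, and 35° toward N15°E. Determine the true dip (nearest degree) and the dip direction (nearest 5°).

Represent each trace as a vector plunging at its apparent dip toward its trend (east-north-up frame): v₁ = (0.913, 0.161, -0.375), v₂ = (0.212, 0.791, -0.574).
Cross product v₁ × v₂ gives the pole to the plane: n ∝ (0.204, 0.444, 0.688).
True dip = arccos(n_z / |n|) = arccos(0.8153) = 35.4°.
Dip direction = azimuth of (n_x, n_y) = atan2(0.204, 0.444) = 25°.

true dip 35°, dip direction 025°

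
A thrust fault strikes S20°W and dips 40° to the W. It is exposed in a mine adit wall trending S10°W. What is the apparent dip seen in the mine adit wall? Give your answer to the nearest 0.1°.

Angle between strike (S20°W) and section (S10°W): β = 10°.
tan(apparent dip) = tan 40° · sin 10° = 0.1457
apparent dip = arctan 0.1457 = 8.29°

8.3°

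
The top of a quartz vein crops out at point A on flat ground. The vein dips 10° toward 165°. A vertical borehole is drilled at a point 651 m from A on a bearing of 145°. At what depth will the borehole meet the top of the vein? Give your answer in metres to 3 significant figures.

108 m

The hole lies 20° from the dip direction, so the down-dip offset is 651 × cos 20° = 611.74 m.
Depth = down-dip offset × tan(dip) = 611.74 × tan 10° = 611.74 × 0.1763
Depth = 107.87 m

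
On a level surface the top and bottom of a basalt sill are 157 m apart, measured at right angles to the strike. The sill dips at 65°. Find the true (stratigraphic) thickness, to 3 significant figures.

True thickness t = w · sin(dip) = 157 × sin 65°
t = 157 × 0.9063 = 142.290 m

142 m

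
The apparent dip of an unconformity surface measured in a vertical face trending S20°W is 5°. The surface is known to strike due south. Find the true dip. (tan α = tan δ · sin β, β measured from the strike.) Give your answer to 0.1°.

The section is 20° from the strike.
tan δ = tan α / sin β = tan 5° / sin 20° = 0.0875 / 0.3420 = 0.2558
true dip = arctan 0.2558 = 14.35°

14.3°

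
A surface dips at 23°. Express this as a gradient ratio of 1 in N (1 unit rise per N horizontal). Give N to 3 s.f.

1 in 2.36

1 : N means tan θ = 1/N, so N = 1/tan 23° = 1/0.4245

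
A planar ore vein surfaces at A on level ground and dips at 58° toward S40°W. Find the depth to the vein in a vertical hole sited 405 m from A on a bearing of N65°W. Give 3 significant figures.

168 m

The hole lies 75° from the dip direction, so the down-dip offset is 405 × cos 75° = 104.82 m.
Depth = down-dip offset × tan(dip) = 104.82 × tan 58° = 104.82 × 1.6003
Depth = 167.75 m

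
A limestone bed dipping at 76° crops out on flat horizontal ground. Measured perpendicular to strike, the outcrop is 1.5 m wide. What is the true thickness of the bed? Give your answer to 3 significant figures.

1.46 m

True thickness t = w · sin(dip) = 1.5 × sin 76°
t = 1.5 × 0.9703 = 1.455 m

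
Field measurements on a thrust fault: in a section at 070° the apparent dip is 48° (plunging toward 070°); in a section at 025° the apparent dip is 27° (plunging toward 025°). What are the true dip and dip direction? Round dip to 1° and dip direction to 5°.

true dip 50°, dip direction 090°

Represent each trace as a vector plunging at its apparent dip toward its trend (east-north-up frame): v₁ = (0.629, 0.229, -0.743), v₂ = (0.377, 0.808, -0.454).
Cross product v₁ × v₂ gives the pole to the plane: n ∝ (0.496, 0.006, 0.422).
True dip = arccos(n_z / |n|) = arccos(0.6474) = 49.7°.
Dip direction = atan2(0.496, 0.006) = 89° (azimuth of n's horizontal projection).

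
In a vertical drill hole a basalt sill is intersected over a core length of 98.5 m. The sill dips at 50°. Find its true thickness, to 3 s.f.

63.3 m

True thickness t = h · cos(dip) = 98.5 × cos 50°
t = 98.5 × 0.6428 = 63.315 m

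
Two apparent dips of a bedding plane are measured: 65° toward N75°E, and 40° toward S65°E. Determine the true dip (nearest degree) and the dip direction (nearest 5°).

The two traces are lines in the plane: v₁ = (sin 75°·cos 65°, cos 75°·cos 65°, −sin 65°), v₂ = (sin 115°·cos 40°, cos 115°·cos 40°, −sin 40°).
Cross product v₁ × v₂ gives the pole to the plane: n ∝ (0.364, 0.367, 0.208).
Dip δ = arctan(|n_h|/n_z) = arctan(0.517/0.208) = 68.1°.
The horizontal component of n points toward azimuth atan2(n_x, n_y) = 45°, the dip direction.

true dip 68°, dip direction 045°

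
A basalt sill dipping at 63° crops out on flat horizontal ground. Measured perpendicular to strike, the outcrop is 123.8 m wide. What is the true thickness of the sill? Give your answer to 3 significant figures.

110 m

True thickness t = w · sin(dip) = 123.8 × sin 63°
t = 123.8 × 0.8910 = 110.307 m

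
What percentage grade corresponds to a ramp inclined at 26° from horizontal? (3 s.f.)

48.8%

grade % = 100 × tan 26° = 100 × 0.4877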